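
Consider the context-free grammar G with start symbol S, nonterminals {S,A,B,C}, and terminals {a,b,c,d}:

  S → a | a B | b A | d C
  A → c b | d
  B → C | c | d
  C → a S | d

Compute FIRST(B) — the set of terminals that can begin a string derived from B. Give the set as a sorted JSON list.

Compute FIRST by fixpoint:
pass 1:
  A via A→c b: +{c}
  A via A→d: +{d}
  B via B→c: +{c}
  B via B→d: +{d}
  C via C→a S: +{a}
  C via C→d: +{d}
  S via S→a: +{a}
  S via S→b A: +{b}
  S via S→d C: +{d}
  FIRST[S]={a,b,d}  FIRST[A]={c,d}  FIRST[B]={c,d}  FIRST[C]={a,d}
pass 2:
  B via B→C: +{a}
  FIRST[S]={a,b,d}  FIRST[A]={c,d}  FIRST[B]={a,c,d}  FIRST[C]={a,d}
pass 3: done
  FIRST[S]={a,b,d}  FIRST[A]={c,d}  FIRST[B]={a,c,d}  FIRST[C]={a,d}

FIRST(B) = ["a", "c", "d"]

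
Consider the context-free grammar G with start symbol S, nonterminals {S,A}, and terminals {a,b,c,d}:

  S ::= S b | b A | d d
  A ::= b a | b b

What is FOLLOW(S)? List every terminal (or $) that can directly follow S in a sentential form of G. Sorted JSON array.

Compute FIRST by fixpoint:
[1]
  A via A→b a: +{b}
  S via S→b A: +{b}
  S via S→d d: +{d}
  FIRST(S)={b,d}  FIRST(A)={b}
[2] done
  FIRST(S)={b,d}  FIRST(A)={b}

FOLLOW sets:
FOLLOW(S) := {$}
iter 1:
  S→S b: FOLLOW(S) ⊇ FIRST(b) = {b}; new: +{b}
  S→b A: FOLLOW(A) ⊇ FOLLOW(S) ⊇ {$,b}; new: +{$,b}
  FOLLOW(S)={$,b}  FOLLOW(A)={$,b}
iter 2: (stable)
  FOLLOW(S)={$,b}  FOLLOW(A)={$,b}

FOLLOW(S) = ["$", "b"]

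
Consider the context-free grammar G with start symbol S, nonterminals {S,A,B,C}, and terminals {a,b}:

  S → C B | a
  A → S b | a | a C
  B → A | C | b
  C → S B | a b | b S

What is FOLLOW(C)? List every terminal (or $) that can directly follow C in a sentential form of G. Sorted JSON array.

FIRST sets, iterate to fixpoint:
[1]
  A via A→a: +{a}
  B via B→A: +{a}
  B via B→b: +{b}
  C via C→a b: +{a}
  C via C→b S: +{b}
  S via S→C B: +{a,b}
  S: {a,b}  A: {a}  B: {a,b}  C: {a,b}
[2]
  A via A→S b: +{b}
  S: {a,b}  A: {a,b}  B: {a,b}  C: {a,b}
[3] (stable)
  S: {a,b}  A: {a,b}  B: {a,b}  C: {a,b}

FOLLOW iteration:
seed FOLLOW(S) with $
iter 1:
  A→S b: FOLLOW(S) ⊇ FIRST(b) = {b}; new: +{b}
  C→S B: FOLLOW(S) ⊇ FIRST(B) = {a,b}; new: +{a}
  S→C B: FOLLOW(C) ⊇ FIRST(B) = {a,b}; new: +{a,b}
  S→C B: FOLLOW(B) ⊇ FOLLOW(S) ⊇ {$,a,b}; new: +{$,a,b}
  S: {$,a,b}  A: {}  B: {$,a,b}  C: {a,b}
iter 2:
  B→A: FOLLOW(A) ⊇ FOLLOW(B) ⊇ {$,a,b}; new: +{$,a,b}
  B→C: FOLLOW(C) ⊇ FOLLOW(B) ⊇ {$,a,b}; new: +{$}
  S: {$,a,b}  A: {$,a,b}  B: {$,a,b}  C: {$,a,b}
iter 3: done
  S: {$,a,b}  A: {$,a,b}  B: {$,a,b}  C: {$,a,b}

FOLLOW(C) = ["$", "a", "b"]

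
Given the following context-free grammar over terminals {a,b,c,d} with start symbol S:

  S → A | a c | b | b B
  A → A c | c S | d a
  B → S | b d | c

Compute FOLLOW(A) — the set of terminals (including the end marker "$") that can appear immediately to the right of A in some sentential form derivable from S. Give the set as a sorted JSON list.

Compute FIRST by fixpoint:
[1]
  A via A→c S: +{c}
  A via A→d a: +{d}
  B via B→b d: +{b}
  B via B→c: +{c}
  S via S→A: +{c,d}
  S via S→a c: +{a}
  S via S→b: +{b}
  FIRST(S)={a,b,c,d}  FIRST(A)={c,d}  FIRST(B)={b,c}
[2]
  B via B→S: +{a,d}
  FIRST(S)={a,b,c,d}  FIRST(A)={c,d}  FIRST(B)={a,b,c,d}
[3] (no change)
  FIRST(S)={a,b,c,d}  FIRST(A)={c,d}  FIRST(B)={a,b,c,d}

FOLLOW sets:
seed FOLLOW(S) with $
round 1:
  A→A c: FOLLOW(A) ⊇ FIRST(c) = {c}; new: +{c}
  A→c S: FOLLOW(S) ⊇ FOLLOW(A) ⊇ {c}; new: +{c}
  S→A: FOLLOW(A) ⊇ FOLLOW(S) ⊇ {$,c}; new: +{$}
  S→b B: FOLLOW(B) ⊇ FOLLOW(S) ⊇ {$,c}; new: +{$,c}
  S: {$,c}  A: {$,c}  B: {$,c}
round 2: done
  S: {$,c}  A: {$,c}  B: {$,c}

FOLLOW(A) = ["$", "c"]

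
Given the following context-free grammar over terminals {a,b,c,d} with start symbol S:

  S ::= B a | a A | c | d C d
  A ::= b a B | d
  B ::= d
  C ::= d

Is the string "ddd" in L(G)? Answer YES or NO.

Convert to CNF:
  S -> B T1 | T1 A | T2 X4 | c
  A -> T0 X3 | d
  B -> d
  C -> d
  T0 -> b
  T1 -> a
  T2 -> d
  X3 -> T1 B
  X4 -> C T2

CYK fill:
  cell(0,0) d: {A,B,C,T2}  orig:{A,B,C}
  cell(1,1) d: {A,B,C,T2}  orig:{A,B,C}
  cell(2,2) d: {A,B,C,T2}  orig:{A,B,C}
  cell(0,1) dd: {X4}  orig:{}
  cell(1,2) dd: {X4}  orig:{}
  cell(0,2) ddd: {S}

S ∈ T[0,2] ⇒ YES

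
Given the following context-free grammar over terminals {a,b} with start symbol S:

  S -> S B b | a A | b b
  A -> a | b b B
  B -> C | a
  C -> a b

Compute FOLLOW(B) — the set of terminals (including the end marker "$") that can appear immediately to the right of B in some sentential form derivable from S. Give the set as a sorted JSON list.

FIRST iteration:
iter 1:
  A via A→a: +{a}
  A via A→b b B: +{b}
  B via B→a: +{a}
  C via C→a b: +{a}
  S via S→a A: +{a}
  S via S→b b: +{b}
  FIRST[S]={a,b}  FIRST[A]={a,b}  FIRST[B]={a}  FIRST[C]={a}
iter 2: (stable)
  FIRST[S]={a,b}  FIRST[A]={a,b}  FIRST[B]={a}  FIRST[C]={a}

FOLLOW iteration:
seed FOLLOW(S) with $
[1]
  S→S B b: FOLLOW(S) ⊇ FIRST(B) = {a}; new: +{a}
  S→S B b: FOLLOW(B) ⊇ FIRST(b) = {b}; new: +{b}
  S→a A: FOLLOW(A) ⊇ FOLLOW(S) ⊇ {$,a}; new: +{$,a}
  FOLLOW[S]={$,a}  FOLLOW[A]={$,a}  FOLLOW[B]={b}  FOLLOW[C]={}
[2]
  A→b b B: FOLLOW(B) ⊇ FOLLOW(A) ⊇ {$,a}; new: +{$,a}
  B→C: FOLLOW(C) ⊇ FOLLOW(B) ⊇ {$,a,b}; new: +{$,a,b}
  FOLLOW[S]={$,a}  FOLLOW[A]={$,a}  FOLLOW[B]={$,a,b}  FOLLOW[C]={$,a,b}
[3] — fixpoint
  FOLLOW[S]={$,a}  FOLLOW[A]={$,a}  FOLLOW[B]={$,a,b}  FOLLOW[C]={$,a,b}

FOLLOW(B) = ["$", "a", "b"]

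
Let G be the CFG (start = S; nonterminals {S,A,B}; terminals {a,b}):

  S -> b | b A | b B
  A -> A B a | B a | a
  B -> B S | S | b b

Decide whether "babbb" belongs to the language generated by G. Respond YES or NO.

Convert to CNF:
  S -> T1 A | T1 B | b
  A -> A X2 | B T0 | a
  B -> B S | T1 A | T1 B | T1 T1 | b
  T0 -> a
  T1 -> b
  X2 -> B T0

CYK table (by increasing span):
  [0..0]={B,S,T1}  "b"  orig:{B,S}
  [1..1]={A,T0}  "a"  orig:{A}
  [2..2]={B,S,T1}  "b"  orig:{B,S}
  [3..3]={B,S,T1}  "b"  orig:{B,S}
  [4..4]={B,S,T1}  "b"  orig:{B,S}
  [0..1]={A,B,S,X2}  "ba"  orig:{A,B,S}
  [1..2]=∅  "ab"
  [2..3]={B,S}  "bb"
  [3..4]={B,S}  "bb"
  [0..2]={B}  "bab"
  [1..3]=∅  "abb"
  [2..4]={B,S}  "bbb"
  [0..3]={B}  "babb"
  [1..4]=∅  "abbb"
  [0..4]={B}  "babbb"

S ∉ T[0,4] ⇒ NO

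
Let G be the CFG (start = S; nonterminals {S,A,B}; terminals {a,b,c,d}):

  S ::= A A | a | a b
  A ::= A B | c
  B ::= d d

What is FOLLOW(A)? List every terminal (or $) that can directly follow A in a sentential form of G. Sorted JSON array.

Compute FIRST by fixpoint:
iter 1:
  A via A→c: +{c}
  B via B→d d: +{d}
  S via S→A A: +{c}
  S via S→a: +{a}
  FIRST(S)={a,c}  FIRST(A)={c}  FIRST(B)={d}
iter 2: (stable)
  FIRST(S)={a,c}  FIRST(A)={c}  FIRST(B)={d}

FOLLOW iteration:
FOLLOW(S) := {$}
round 1:
  A→A B: FOLLOW(A) ⊇ FIRST(B) = {d}; new: +{d}
  A→A B: FOLLOW(B) ⊇ FOLLOW(A) ⊇ {d}; new: +{d}
  S→A A: FOLLOW(A) ⊇ FIRST(A) = {c}; new: +{c}
  S→A A: FOLLOW(A) ⊇ FOLLOW(S) ⊇ {$}; new: +{$}
  S: {$}  A: {$,c,d}  B: {d}
round 2:
  A→A B: FOLLOW(B) ⊇ FOLLOW(A) ⊇ {$,c,d}; new: +{$,c}
  S: {$}  A: {$,c,d}  B: {$,c,d}
round 3: done
  S: {$}  A: {$,c,d}  B: {$,c,d}

FOLLOW(A) = ["$", "c", "d"]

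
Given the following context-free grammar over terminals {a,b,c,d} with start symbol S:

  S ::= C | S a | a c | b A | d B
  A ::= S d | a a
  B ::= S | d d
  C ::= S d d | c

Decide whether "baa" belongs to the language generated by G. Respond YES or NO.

CNF form of G:
  S -> S T1 | S X6 | T0 B | T1 T2 | T3 A | c
  A -> S T0 | T1 T1
  B -> S T1 | S X4 | T0 B | T0 T0 | T1 T2 | T3 A | c
  C -> S X5 | c
  T0 -> d
  T1 -> a
  T2 -> c
  T3 -> b
  X4 -> T0 T0
  X5 -> T0 T0
  X6 -> T0 T0

Fill CYK table bottom-up:
  T[0,0] 'b' = {T3}  orig:{}
  T[1,1] 'a' = {T1}  orig:{}
  T[2,2] 'a' = {T1}  orig:{}
  T[0,1] 'ba' = ∅
  T[1,2] 'aa' = {A}
  T[0,2] 'baa' = {B,S}

S ∈ T[0,2] ⇒ YES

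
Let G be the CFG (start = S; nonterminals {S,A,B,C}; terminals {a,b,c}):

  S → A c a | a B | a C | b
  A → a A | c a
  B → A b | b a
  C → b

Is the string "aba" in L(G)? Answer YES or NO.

CNF form of G:
  S -> A X3 | T0 B | T0 C | b
  A -> T0 A | T1 T0
  B -> A T2 | T2 T0
  C -> b
  T0 -> a
  T1 -> c
  T2 -> b
  X3 -> T1 T0

CYK table (by increasing span):
  cell(0,0) a: {T0}  orig:{}
  cell(1,1) b: {C,S,T2}  orig:{C,S}
  cell(2,2) a: {T0}  orig:{}
  cell(0,1) ab: {S}
  cell(1,2) ba: {B}
  cell(0,2) aba: {S}

S ∈ T[0,2] ⇒ YES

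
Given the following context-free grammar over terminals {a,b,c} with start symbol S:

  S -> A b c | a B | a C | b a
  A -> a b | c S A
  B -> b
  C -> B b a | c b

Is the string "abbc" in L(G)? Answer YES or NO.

CNF form of G:
  S -> A X5 | T0 B | T0 C | T1 T0
  A -> T0 T1 | T2 X3
  B -> b
  C -> B X4 | T2 T1
  T0 -> a
  T1 -> b
  T2 -> c
  X3 -> S A
  X4 -> T1 T0
  X5 -> T1 T2

CYK fill:
  T[0,0] 'a' = {T0}  orig:{}
  T[1,1] 'b' = {B,T1}  orig:{B}
  T[2,2] 'b' = {B,T1}  orig:{B}
  T[3,3] 'c' = {T2}  orig:{}
  T[0,1] 'ab' = {A,S}
  T[1,2] 'bb' = ∅
  T[2,3] 'bc' = {X5}  orig:{}
  T[0,2] 'abb' = ∅
  T[1,3] 'bbc' = ∅
  T[0,3] 'abbc' = {S}

S ∈ T[0,3] ⇒ YES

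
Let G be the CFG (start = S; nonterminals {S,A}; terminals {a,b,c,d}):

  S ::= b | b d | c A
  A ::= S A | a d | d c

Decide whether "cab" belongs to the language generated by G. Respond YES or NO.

CNF form of G:
  S -> T2 A | T3 T1 | b
  A -> S A | T0 T1 | T1 T2
  T0 -> a
  T1 -> d
  T2 -> c
  T3 -> b

CYK fill:
  T[0,0] 'c' = {T2}  orig:{}
  T[1,1] 'a' = {T0}  orig:{}
  T[2,2] 'b' = {S,T3}  orig:{S}
  T[0,1] 'ca' = ∅
  T[1,2] 'ab' = ∅
  T[0,2] 'cab' = ∅

S ∉ T[0,2] ⇒ NO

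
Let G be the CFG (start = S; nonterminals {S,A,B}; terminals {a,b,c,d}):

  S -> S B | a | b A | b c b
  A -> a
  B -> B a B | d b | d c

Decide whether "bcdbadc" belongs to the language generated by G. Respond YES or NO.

Convert to CNF:
  S -> S B | T2 A | T2 X5 | a
  A -> a
  B -> B X4 | T1 T2 | T1 T3
  T0 -> a
  T1 -> d
  T2 -> b
  T3 -> c
  X4 -> T0 B
  X5 -> T3 T2

CYK table (by increasing span):
  [0..0]={T2}  "b"  orig:{}
  [1..1]={T3}  "c"  orig:{}
  [2..2]={T1}  "d"  orig:{}
  [3..3]={T2}  "b"  orig:{}
  [4..4]={A,S,T0}  "a"  orig:{A,S}
  [5..5]={T1}  "d"  orig:{}
  [6..6]={T3}  "c"  orig:{}
  [0..1]=∅  "bc"
  [1..2]=∅  "cd"
  [2..3]={B}  "db"
  [3..4]={S}  "ba"
  [4..5]=∅  "ad"
  [5..6]={B}  "dc"
  [0..2]=∅  "bcd"
  [1..3]=∅  "cdb"
  [2..4]=∅  "dba"
  [3..5]=∅  "bad"
  [4..6]={S,X4}  "adc"  orig:{S}
  [0..3]=∅  "bcdb"
  [1..4]=∅  "cdba"
  [2..5]=∅  "dbad"
  [3..6]={S}  "badc"
  [0..4]=∅  "bcdba"
  [1..5]=∅  "cdbad"
  [2..6]={B}  "dbadc"
  [0..5]=∅  "bcdbad"
  [1..6]=∅  "cdbadc"
  [0..6]=∅  "bcdbadc"

S ∉ T[0,6] ⇒ NO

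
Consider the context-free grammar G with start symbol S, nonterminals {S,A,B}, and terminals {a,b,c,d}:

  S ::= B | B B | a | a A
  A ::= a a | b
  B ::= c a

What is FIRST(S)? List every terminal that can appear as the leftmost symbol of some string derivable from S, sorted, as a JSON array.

FIRST sets, iterate to fixpoint:
round 1:
  A via A→a a: +{a}
  A via A→b: +{b}
  B via B→c a: +{c}
  S via S→B: +{c}
  S via S→a: +{a}
  FIRST(S)={a,c}  FIRST(A)={a,b}  FIRST(B)={c}
round 2: (no change)
  FIRST(S)={a,c}  FIRST(A)={a,b}  FIRST(B)={c}

FIRST(S) = ["a", "c"]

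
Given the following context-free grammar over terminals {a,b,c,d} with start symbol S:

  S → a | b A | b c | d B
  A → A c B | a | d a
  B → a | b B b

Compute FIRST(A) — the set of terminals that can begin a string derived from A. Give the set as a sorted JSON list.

Compute FIRST by fixpoint:
[1]
  A via A→a: +{a}
  A via A→d a: +{d}
  B via B→a: +{a}
  B via B→b B b: +{b}
  S via S→a: +{a}
  S via S→b A: +{b}
  S via S→d B: +{d}
  FIRST[S]={a,b,d}  FIRST[A]={a,d}  FIRST[B]={a,b}
[2] — fixpoint
  FIRST[S]={a,b,d}  FIRST[A]={a,d}  FIRST[B]={a,b}

FIRST(A) = ["a", "d"]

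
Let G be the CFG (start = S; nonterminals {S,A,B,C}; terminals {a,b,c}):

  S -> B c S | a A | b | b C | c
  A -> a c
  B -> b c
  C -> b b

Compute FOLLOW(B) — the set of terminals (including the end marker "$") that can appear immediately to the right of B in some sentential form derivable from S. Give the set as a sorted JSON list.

FIRST iteration:
iter 1:
  A via A→a c: +{a}
  B via B→b c: +{b}
  C via C→b b: +{b}
  S via S→B c S: +{b}
  S via S→a A: +{a}
  S via S→c: +{c}
  FIRST(S)={a,b,c}  FIRST(A)={a}  FIRST(B)={b}  FIRST(C)={b}
iter 2: — fixpoint
  FIRST(S)={a,b,c}  FIRST(A)={a}  FIRST(B)={b}  FIRST(C)={b}

Compute FOLLOW by fixpoint:
seed FOLLOW(S) with $
pass 1:
  S→B c S: FOLLOW(B) ⊇ FIRST(c) = {c}; new: +{c}
  S→a A: FOLLOW(A) ⊇ FOLLOW(S) ⊇ {$}; new: +{$}
  S→b C: FOLLOW(C) ⊇ FOLLOW(S) ⊇ {$}; new: +{$}
  S: {$}  A: {$}  B: {c}  C: {$}
pass 2: — fixpoint
  S: {$}  A: {$}  B: {c}  C: {$}

FOLLOW(B) = ["c"]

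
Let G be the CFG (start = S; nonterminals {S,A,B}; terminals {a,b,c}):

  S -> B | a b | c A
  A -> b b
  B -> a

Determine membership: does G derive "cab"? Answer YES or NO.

Convert to CNF:
  S -> T1 T0 | T2 A | a
  A -> T0 T0
  B -> a
  T0 -> b
  T1 -> a
  T2 -> c

CYK table (by increasing span):
  [0..0]={T2}  "c"  orig:{}
  [1..1]={B,S,T1}  "a"  orig:{B,S}
  [2..2]={T0}  "b"  orig:{}
  [0..1]=∅  "ca"
  [1..2]={S}  "ab"
  [0..2]=∅  "cab"

S ∉ T[0,2] ⇒ NO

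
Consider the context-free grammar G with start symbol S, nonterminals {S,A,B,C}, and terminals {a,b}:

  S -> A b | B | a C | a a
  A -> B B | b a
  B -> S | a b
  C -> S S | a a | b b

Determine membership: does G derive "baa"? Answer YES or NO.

CNF form of G:
  S -> A T0 | T1 C | T1 T0 | T1 T1
  A -> B B | T0 T1
  B -> A T0 | T1 C | T1 T0 | T1 T1
  C -> S S | T0 T0 | T1 T1
  T0 -> b
  T1 -> a

CYK fill:
  cell(0,0) b: {T0}  orig:{}
  cell(1,1) a: {T1}  orig:{}
  cell(2,2) a: {T1}  orig:{}
  cell(0,1) ba: {A}
  cell(1,2) aa: {B,C,S}
  cell(0,2) baa: ∅

S ∉ T[0,2] ⇒ NO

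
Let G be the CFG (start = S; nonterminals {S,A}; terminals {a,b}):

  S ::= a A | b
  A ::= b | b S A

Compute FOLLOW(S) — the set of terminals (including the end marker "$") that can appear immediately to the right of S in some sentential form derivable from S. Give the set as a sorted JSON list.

FIRST sets, iterate to fixpoint:
[1]
  A via A→b: +{b}
  S via S→a A: +{a}
  S via S→b: +{b}
  FIRST(S)={a,b}  FIRST(A)={b}
[2] done
  FIRST(S)={a,b}  FIRST(A)={b}

Compute FOLLOW by fixpoint:
seed FOLLOW(S) with $
round 1:
  A→b S A: FOLLOW(S) ⊇ FIRST(A) = {b}; new: +{b}
  S→a A: FOLLOW(A) ⊇ FOLLOW(S) ⊇ {$,b}; new: +{$,b}
  FOLLOW[S]={$,b}  FOLLOW[A]={$,b}
round 2: (stable)
  FOLLOW[S]={$,b}  FOLLOW[A]={$,b}

FOLLOW(S) = ["$", "b"]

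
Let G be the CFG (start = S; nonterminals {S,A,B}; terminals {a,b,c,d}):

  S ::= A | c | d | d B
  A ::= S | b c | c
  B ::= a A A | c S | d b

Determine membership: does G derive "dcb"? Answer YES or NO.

CNF form of G:
  S -> T0 T1 | T2 B | c | d
  A -> T0 T1 | T2 B | c | d
  B -> T1 S | T2 T0 | T3 X4
  T0 -> b
  T1 -> c
  T2 -> d
  T3 -> a
  X4 -> A A

Fill CYK table bottom-up:
  [0..0]={A,S,T2}  "d"  orig:{A,S}
  [1..1]={A,S,T1}  "c"  orig:{A,S}
  [2..2]={T0}  "b"  orig:{}
  [0..1]={X4}  "dc"  orig:{}
  [1..2]=∅  "cb"
  [0..2]=∅  "dcb"

S ∉ T[0,2] ⇒ NO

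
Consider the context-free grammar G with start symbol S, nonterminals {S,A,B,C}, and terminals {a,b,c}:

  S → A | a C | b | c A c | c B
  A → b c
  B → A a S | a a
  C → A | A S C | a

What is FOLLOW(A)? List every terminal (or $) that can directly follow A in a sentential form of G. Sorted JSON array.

FIRST iteration:
iter 1:
  A via A→b c: +{b}
  B via B→A a S: +{b}
  B via B→a a: +{a}
  C via C→A: +{b}
  C via C→a: +{a}
  S via S→A: +{b}
  S via S→a C: +{a}
  S via S→c A c: +{c}
  FIRST[S]={a,b,c}  FIRST[A]={b}  FIRST[B]={a,b}  FIRST[C]={a,b}
iter 2: (stable)
  FIRST[S]={a,b,c}  FIRST[A]={b}  FIRST[B]={a,b}  FIRST[C]={a,b}

FOLLOW sets:
initialize: $ ∈ FOLLOW(S)
[1]
  B→A a S: FOLLOW(A) ⊇ FIRST(a) = {a}; new: +{a}
  C→A S C: FOLLOW(A) ⊇ FIRST(S) = {a,b,c}; new: +{b,c}
  C→A S C: FOLLOW(S) ⊇ FIRST(C) = {a,b}; new: +{a,b}
  S→A: FOLLOW(A) ⊇ FOLLOW(S) ⊇ {$,a,b}; new: +{$}
  S→a C: FOLLOW(C) ⊇ FOLLOW(S) ⊇ {$,a,b}; new: +{$,a,b}
  S→c B: FOLLOW(B) ⊇ FOLLOW(S) ⊇ {$,a,b}; new: +{$,a,b}
  FOLLOW[S]={$,a,b}  FOLLOW[A]={$,a,b,c}  FOLLOW[B]={$,a,b}  FOLLOW[C]={$,a,b}
[2] — fixpoint
  FOLLOW[S]={$,a,b}  FOLLOW[A]={$,a,b,c}  FOLLOW[B]={$,a,b}  FOLLOW[C]={$,a,b}

FOLLOW(A) = ["$", "a", "b", "c"]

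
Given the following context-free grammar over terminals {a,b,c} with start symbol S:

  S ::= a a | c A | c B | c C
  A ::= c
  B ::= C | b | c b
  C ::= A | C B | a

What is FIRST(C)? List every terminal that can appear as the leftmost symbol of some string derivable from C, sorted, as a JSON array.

FIRST sets, iterate to fixpoint:
iter 1:
  A via A→c: +{c}
  B via B→b: +{b}
  B via B→c b: +{c}
  C via C→A: +{c}
  C via C→a: +{a}
  S via S→a a: +{a}
  S via S→c A: +{c}
  FIRST(S)={a,c}  FIRST(A)={c}  FIRST(B)={b,c}  FIRST(C)={a,c}
iter 2:
  B via B→C: +{a}
  FIRST(S)={a,c}  FIRST(A)={c}  FIRST(B)={a,b,c}  FIRST(C)={a,c}
iter 3: — fixpoint
  FIRST(S)={a,c}  FIRST(A)={c}  FIRST(B)={a,b,c}  FIRST(C)={a,c}

FIRST(C) = ["a", "c"]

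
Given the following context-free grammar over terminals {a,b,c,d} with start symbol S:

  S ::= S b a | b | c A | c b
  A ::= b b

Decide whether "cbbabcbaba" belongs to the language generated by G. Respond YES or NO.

CNF form of G:
  S -> S X3 | T2 A | T2 T0 | b
  A -> T0 T0
  T0 -> b
  T1 -> a
  T2 -> c
  X3 -> T0 T1

CYK table (by increasing span):
  [0..0]={T2}  "c"  orig:{}
  [1..1]={S,T0}  "b"  orig:{S}
  [2..2]={S,T0}  "b"  orig:{S}
  [3..3]={T1}  "a"  orig:{}
  [4..4]={S,T0}  "b"  orig:{S}
  [5..5]={T2}  "c"  orig:{}
  [6..6]={S,T0}  "b"  orig:{S}
  [7..7]={T1}  "a"  orig:{}
  [8..8]={S,T0}  "b"  orig:{S}
  [9..9]={T1}  "a"  orig:{}
  [0..1]={S}  "cb"
  [1..2]={A}  "bb"
  [2..3]={X3}  "ba"  orig:{}
  [3..4]=∅  "ab"
  [4..5]=∅  "bc"
  [5..6]={S}  "cb"
  [6..7]={X3}  "ba"  orig:{}
  [7..8]=∅  "ab"
  [8..9]={X3}  "ba"  orig:{}
  [0..2]={S}  "cbb"
  [1..3]={S}  "bba"
  [2..4]=∅  "bab"
  [3..5]=∅  "abc"
  [4..6]=∅  "bcb"
  [5..7]=∅  "cba"
  [6..8]=∅  "bab"
  [7..9]=∅  "aba"
  [0..3]={S}  "cbba"
  [1..4]=∅  "bbab"
  [2..5]=∅  "babc"
  [3..6]=∅  "abcb"
  [4..7]=∅  "bcba"
  [5..8]=∅  "cbab"
  [6..9]=∅  "baba"
  [0..4]=∅  "cbbab"
  [1..5]=∅  "bbabc"
  [2..6]=∅  "babcb"
  [3..7]=∅  "abcba"
  [4..8]=∅  "bcbab"
  [5..9]=∅  "cbaba"
  [0..5]=∅  "cbbabc"
  [1..6]=∅  "bbabcb"
  [2..7]=∅  "babcba"
  [3..8]=∅  "abcbab"
  [4..9]=∅  "bcbaba"
  [0..6]=∅  "cbbabcb"
  [1..7]=∅  "bbabcba"
  [2..8]=∅  "babcbab"
  [3..9]=∅  "abcbaba"
  [0..7]=∅  "cbbabcba"
  [1..8]=∅  "bbabcbab"
  [2..9]=∅  "babcbaba"
  [0..8]=∅  "cbbabcbab"
  [1..9]=∅  "bbabcbaba"
  [0..9]=∅  "cbbabcbaba"

S ∉ T[0,9] ⇒ NO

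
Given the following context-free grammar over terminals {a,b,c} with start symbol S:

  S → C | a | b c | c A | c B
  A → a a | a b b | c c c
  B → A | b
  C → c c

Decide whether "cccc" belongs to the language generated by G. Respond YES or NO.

Convert to CNF:
  S -> T1 T2 | T2 A | T2 B | T2 T2 | a
  A -> T0 T0 | T0 X3 | T2 X4
  B -> T0 T0 | T0 X5 | T2 X6 | b
  C -> T2 T2
  T0 -> a
  T1 -> b
  T2 -> c
  X3 -> T1 T1
  X4 -> T2 T2
  X5 -> T1 T1
  X6 -> T2 T2

CYK table (by increasing span):
  cell(0,0) c: {T2}  orig:{}
  cell(1,1) c: {T2}  orig:{}
  cell(2,2) c: {T2}  orig:{}
  cell(3,3) c: {T2}  orig:{}
  cell(0,1) cc: {C,S,X4,X6}  orig:{C,S}
  cell(1,2) cc: {C,S,X4,X6}  orig:{C,S}
  cell(2,3) cc: {C,S,X4,X6}  orig:{C,S}
  cell(0,2) ccc: {A,B}
  cell(1,3) ccc: {A,B}
  cell(0,3) cccc: {S}

S ∈ T[0,3] ⇒ YES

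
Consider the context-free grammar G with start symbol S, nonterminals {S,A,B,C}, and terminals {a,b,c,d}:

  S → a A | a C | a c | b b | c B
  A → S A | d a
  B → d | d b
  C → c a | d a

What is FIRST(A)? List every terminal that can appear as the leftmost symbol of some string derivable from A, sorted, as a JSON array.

Compute FIRST by fixpoint:
pass 1:
  A via A→d a: +{d}
  B via B→d: +{d}
  C via C→c a: +{c}
  C via C→d a: +{d}
  S via S→a A: +{a}
  S via S→b b: +{b}
  S via S→c B: +{c}
  FIRST[S]={a,b,c}  FIRST[A]={d}  FIRST[B]={d}  FIRST[C]={c,d}
pass 2:
  A via A→S A: +{a,b,c}
  FIRST[S]={a,b,c}  FIRST[A]={a,b,c,d}  FIRST[B]={d}  FIRST[C]={c,d}
pass 3: done
  FIRST[S]={a,b,c}  FIRST[A]={a,b,c,d}  FIRST[B]={d}  FIRST[C]={c,d}

FIRST(A) = ["a", "b", "c", "d"]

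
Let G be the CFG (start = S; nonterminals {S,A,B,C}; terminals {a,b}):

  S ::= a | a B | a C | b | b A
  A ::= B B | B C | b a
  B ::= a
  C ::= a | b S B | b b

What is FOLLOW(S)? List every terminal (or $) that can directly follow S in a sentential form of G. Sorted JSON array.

FIRST sets, iterate to fixpoint:
iter 1:
  A via A→b a: +{b}
  B via B→a: +{a}
  C via C→a: +{a}
  C via C→b S B: +{b}
  S via S→a: +{a}
  S via S→b: +{b}
  FIRST[S]={a,b}  FIRST[A]={b}  FIRST[B]={a}  FIRST[C]={a,b}
iter 2:
  A via A→B B: +{a}
  FIRST[S]={a,b}  FIRST[A]={a,b}  FIRST[B]={a}  FIRST[C]={a,b}
iter 3: (no change)
  FIRST[S]={a,b}  FIRST[A]={a,b}  FIRST[B]={a}  FIRST[C]={a,b}

Compute FOLLOW by fixpoint:
FOLLOW(S) := {$}
iter 1:
  A→B B: FOLLOW(B) ⊇ FIRST(B) = {a}; new: +{a}
  A→B C: FOLLOW(B) ⊇ FIRST(C) = {a,b}; new: +{b}
  C→b S B: FOLLOW(S) ⊇ FIRST(B) = {a}; new: +{a}
  S→a B: FOLLOW(B) ⊇ FOLLOW(S) ⊇ {$,a}; new: +{$}
  S→a C: FOLLOW(C) ⊇ FOLLOW(S) ⊇ {$,a}; new: +{$,a}
  S→b A: FOLLOW(A) ⊇ FOLLOW(S) ⊇ {$,a}; new: +{$,a}
  FOLLOW(S)={$,a}  FOLLOW(A)={$,a}  FOLLOW(B)={$,a,b}  FOLLOW(C)={$,a}
iter 2: (no change)
  FOLLOW(S)={$,a}  FOLLOW(A)={$,a}  FOLLOW(B)={$,a,b}  FOLLOW(C)={$,a}

FOLLOW(S) = ["$", "a"]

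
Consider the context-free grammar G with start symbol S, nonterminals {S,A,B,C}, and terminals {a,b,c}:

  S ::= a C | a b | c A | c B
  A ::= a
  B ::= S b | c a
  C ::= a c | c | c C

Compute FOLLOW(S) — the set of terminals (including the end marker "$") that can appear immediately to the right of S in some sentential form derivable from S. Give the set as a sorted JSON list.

FIRST sets, iterate to fixpoint:
pass 1:
  A via A→a: +{a}
  B via B→c a: +{c}
  C via C→a c: +{a}
  C via C→c: +{c}
  S via S→a C: +{a}
  S via S→c A: +{c}
  S: {a,c}  A: {a}  B: {c}  C: {a,c}
pass 2:
  B via B→S b: +{a}
  S: {a,c}  A: {a}  B: {a,c}  C: {a,c}
pass 3: — fixpoint
  S: {a,c}  A: {a}  B: {a,c}  C: {a,c}

FOLLOW sets:
initialize: $ ∈ FOLLOW(S)
round 1:
  B→S b: FOLLOW(S) ⊇ FIRST(b) = {b}; new: +{b}
  S→a C: FOLLOW(C) ⊇ FOLLOW(S) ⊇ {$,b}; new: +{$,b}
  S→c A: FOLLOW(A) ⊇ FOLLOW(S) ⊇ {$,b}; new: +{$,b}
  S→c B: FOLLOW(B) ⊇ FOLLOW(S) ⊇ {$,b}; new: +{$,b}
  FOLLOW(S)={$,b}  FOLLOW(A)={$,b}  FOLLOW(B)={$,b}  FOLLOW(C)={$,b}
round 2: done
  FOLLOW(S)={$,b}  FOLLOW(A)={$,b}  FOLLOW(B)={$,b}  FOLLOW(C)={$,b}

FOLLOW(S) = ["$", "b"]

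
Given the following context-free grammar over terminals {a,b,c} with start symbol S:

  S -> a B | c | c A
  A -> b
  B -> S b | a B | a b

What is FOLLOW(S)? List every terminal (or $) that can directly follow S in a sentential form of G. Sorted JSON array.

Compute FIRST by fixpoint:
pass 1:
  A via A→b: +{b}
  B via B→a B: +{a}
  S via S→a B: +{a}
  S via S→c: +{c}
  S: {a,c}  A: {b}  B: {a}
pass 2:
  B via B→S b: +{c}
  S: {a,c}  A: {b}  B: {a,c}
pass 3: (no change)
  S: {a,c}  A: {b}  B: {a,c}

FOLLOW sets:
FOLLOW(S) := {$}
[1]
  B→S b: FOLLOW(S) ⊇ FIRST(b) = {b}; new: +{b}
  S→a B: FOLLOW(B) ⊇ FOLLOW(S) ⊇ {$,b}; new: +{$,b}
  S→c A: FOLLOW(A) ⊇ FOLLOW(S) ⊇ {$,b}; new: +{$,b}
  FOLLOW(S)={$,b}  FOLLOW(A)={$,b}  FOLLOW(B)={$,b}
[2] — fixpoint
  FOLLOW(S)={$,b}  FOLLOW(A)={$,b}  FOLLOW(B)={$,b}

FOLLOW(S) = ["$", "b"]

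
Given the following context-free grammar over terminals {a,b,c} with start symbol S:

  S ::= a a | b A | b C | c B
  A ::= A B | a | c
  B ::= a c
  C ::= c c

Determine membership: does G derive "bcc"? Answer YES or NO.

CNF form of G:
  S -> T0 T0 | T1 B | T2 A | T2 C
  A -> A B | a | c
  B -> T0 T1
  C -> T1 T1
  T0 -> a
  T1 -> c
  T2 -> b

CYK fill:
  [0..0]={T2}  "b"  orig:{}
  [1..1]={A,T1}  "c"  orig:{A}
  [2..2]={A,T1}  "c"  orig:{A}
  [0..1]={S}  "bc"
  [1..2]={C}  "cc"
  [0..2]={S}  "bcc"

S ∈ T[0,2] ⇒ YES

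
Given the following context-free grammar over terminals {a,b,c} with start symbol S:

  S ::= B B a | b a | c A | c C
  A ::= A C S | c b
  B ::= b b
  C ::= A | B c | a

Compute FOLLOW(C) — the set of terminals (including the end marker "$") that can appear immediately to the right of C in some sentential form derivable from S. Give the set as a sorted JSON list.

FIRST iteration:
pass 1:
  A via A→c b: +{c}
  B via B→b b: +{b}
  C via C→A: +{c}
  C via C→B c: +{b}
  C via C→a: +{a}
  S via S→B B a: +{b}
  S via S→c A: +{c}
  FIRST(S)={b,c}  FIRST(A)={c}  FIRST(B)={b}  FIRST(C)={a,b,c}
pass 2: — fixpoint
  FIRST(S)={b,c}  FIRST(A)={c}  FIRST(B)={b}  FIRST(C)={a,b,c}

FOLLOW sets:
initialize: $ ∈ FOLLOW(S)
iter 1:
  A→A C S: FOLLOW(A) ⊇ FIRST(C) = {a,b,c}; new: +{a,b,c}
  A→A C S: FOLLOW(C) ⊇ FIRST(S) = {b,c}; new: +{b,c}
  A→A C S: FOLLOW(S) ⊇ FOLLOW(A) ⊇ {a,b,c}; new: +{a,b,c}
  C→B c: FOLLOW(B) ⊇ FIRST(c) = {c}; new: +{c}
  S→B B a: FOLLOW(B) ⊇ FIRST(B) = {b}; new: +{b}
  S→B B a: FOLLOW(B) ⊇ FIRST(a) = {a}; new: +{a}
  S→c A: FOLLOW(A) ⊇ FOLLOW(S) ⊇ {$,a,b,c}; new: +{$}
  S→c C: FOLLOW(C) ⊇ FOLLOW(S) ⊇ {$,a,b,c}; new: +{$,a}
  FOLLOW(S)={$,a,b,c}  FOLLOW(A)={$,a,b,c}  FOLLOW(B)={a,b,c}  FOLLOW(C)={$,a,b,c}
iter 2: (stable)
  FOLLOW(S)={$,a,b,c}  FOLLOW(A)={$,a,b,c}  FOLLOW(B)={a,b,c}  FOLLOW(C)={$,a,b,c}

FOLLOW(C) = ["$", "a", "b", "c"]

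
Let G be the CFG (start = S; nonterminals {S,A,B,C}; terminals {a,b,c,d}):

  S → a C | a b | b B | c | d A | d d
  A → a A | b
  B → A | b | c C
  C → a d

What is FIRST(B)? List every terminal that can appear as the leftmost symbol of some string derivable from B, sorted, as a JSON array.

FIRST sets, iterate to fixpoint:
pass 1:
  A via A→a A: +{a}
  A via A→b: +{b}
  B via B→A: +{a,b}
  B via B→c C: +{c}
  C via C→a d: +{a}
  S via S→a C: +{a}
  S via S→b B: +{b}
  S via S→c: +{c}
  S via S→d A: +{d}
  FIRST(S)={a,b,c,d}  FIRST(A)={a,b}  FIRST(B)={a,b,c}  FIRST(C)={a}
pass 2: (no change)
  FIRST(S)={a,b,c,d}  FIRST(A)={a,b}  FIRST(B)={a,b,c}  FIRST(C)={a}

FIRST(B) = ["a", "b", "c"]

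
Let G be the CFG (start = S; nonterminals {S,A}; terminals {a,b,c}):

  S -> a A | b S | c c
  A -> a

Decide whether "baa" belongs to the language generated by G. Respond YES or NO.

CNF form of G:
  S -> T0 A | T1 S | T2 T2
  A -> a
  T0 -> a
  T1 -> b
  T2 -> c

Fill CYK table bottom-up:
  [0..0]={T1}  "b"  orig:{}
  [1..1]={A,T0}  "a"  orig:{A}
  [2..2]={A,T0}  "a"  orig:{A}
  [0..1]=∅  "ba"
  [1..2]={S}  "aa"
  [0..2]={S}  "baa"

S ∈ T[0,2] ⇒ YES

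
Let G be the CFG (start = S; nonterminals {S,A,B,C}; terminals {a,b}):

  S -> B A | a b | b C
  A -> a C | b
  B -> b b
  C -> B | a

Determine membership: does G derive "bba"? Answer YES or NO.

Convert to CNF:
  S -> B A | T0 T1 | T1 C
  A -> T0 C | b
  B -> T1 T1
  C -> T1 T1 | a
  T0 -> a
  T1 -> b

CYK fill:
  cell(0,0) b: {A,T1}  orig:{A}
  cell(1,1) b: {A,T1}  orig:{A}
  cell(2,2) a: {C,T0}  orig:{C}
  cell(0,1) bb: {B,C}
  cell(1,2) ba: {S}
  cell(0,2) bba: ∅

S ∉ T[0,2] ⇒ NO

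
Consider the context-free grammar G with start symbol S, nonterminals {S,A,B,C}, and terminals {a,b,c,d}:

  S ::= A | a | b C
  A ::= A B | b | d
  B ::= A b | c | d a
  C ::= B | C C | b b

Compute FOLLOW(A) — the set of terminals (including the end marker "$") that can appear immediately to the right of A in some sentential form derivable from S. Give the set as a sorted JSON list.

FIRST sets, iterate to fixpoint:
iter 1:
  A via A→b: +{b}
  A via A→d: +{d}
  B via B→A b: +{b,d}
  B via B→c: +{c}
  C via C→B: +{b,c,d}
  S via S→A: +{b,d}
  S via S→a: +{a}
  S: {a,b,d}  A: {b,d}  B: {b,c,d}  C: {b,c,d}
iter 2: (no change)
  S: {a,b,d}  A: {b,d}  B: {b,c,d}  C: {b,c,d}

FOLLOW sets:
initialize: $ ∈ FOLLOW(S)
pass 1:
  A→A B: FOLLOW(A) ⊇ FIRST(B) = {b,c,d}; new: +{b,c,d}
  A→A B: FOLLOW(B) ⊇ FOLLOW(A) ⊇ {b,c,d}; new: +{b,c,d}
  C→C C: FOLLOW(C) ⊇ FIRST(C) = {b,c,d}; new: +{b,c,d}
  S→A: FOLLOW(A) ⊇ FOLLOW(S) ⊇ {$}; new: +{$}
  S→b C: FOLLOW(C) ⊇ FOLLOW(S) ⊇ {$}; new: +{$}
  FOLLOW(S)={$}  FOLLOW(A)={$,b,c,d}  FOLLOW(B)={b,c,d}  FOLLOW(C)={$,b,c,d}
pass 2:
  A→A B: FOLLOW(B) ⊇ FOLLOW(A) ⊇ {$,b,c,d}; new: +{$}
  FOLLOW(S)={$}  FOLLOW(A)={$,b,c,d}  FOLLOW(B)={$,b,c,d}  FOLLOW(C)={$,b,c,d}
pass 3: — fixpoint
  FOLLOW(S)={$}  FOLLOW(A)={$,b,c,d}  FOLLOW(B)={$,b,c,d}  FOLLOW(C)={$,b,c,d}

FOLLOW(A) = ["$", "b", "c", "d"]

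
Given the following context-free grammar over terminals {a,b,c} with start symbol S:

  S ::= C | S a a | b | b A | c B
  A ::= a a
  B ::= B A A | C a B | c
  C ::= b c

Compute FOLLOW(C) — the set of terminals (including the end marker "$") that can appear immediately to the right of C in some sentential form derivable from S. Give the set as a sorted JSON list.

FIRST iteration:
[1]
  A via A→a a: +{a}
  B via B→c: +{c}
  C via C→b c: +{b}
  S via S→C: +{b}
  S via S→c B: +{c}
  FIRST[S]={b,c}  FIRST[A]={a}  FIRST[B]={c}  FIRST[C]={b}
[2]
  B via B→C a B: +{b}
  FIRST[S]={b,c}  FIRST[A]={a}  FIRST[B]={b,c}  FIRST[C]={b}
[3] done
  FIRST[S]={b,c}  FIRST[A]={a}  FIRST[B]={b,c}  FIRST[C]={b}

FOLLOW sets:
seed FOLLOW(S) with $
pass 1:
  B→B A A: FOLLOW(B) ⊇ FIRST(A) = {a}; new: +{a}
  B→B A A: FOLLOW(A) ⊇ FIRST(A) = {a}; new: +{a}
  B→C a B: FOLLOW(C) ⊇ FIRST(a) = {a}; new: +{a}
  S→C: FOLLOW(C) ⊇ FOLLOW(S) ⊇ {$}; new: +{$}
  S→S a a: FOLLOW(S) ⊇ FIRST(a) = {a}; new: +{a}
  S→b A: FOLLOW(A) ⊇ FOLLOW(S) ⊇ {$,a}; new: +{$}
  S→c B: FOLLOW(B) ⊇ FOLLOW(S) ⊇ {$,a}; new: +{$}
  FOLLOW[S]={$,a}  FOLLOW[A]={$,a}  FOLLOW[B]={$,a}  FOLLOW[C]={$,a}
pass 2: (stable)
  FOLLOW[S]={$,a}  FOLLOW[A]={$,a}  FOLLOW[B]={$,a}  FOLLOW[C]={$,a}

FOLLOW(C) = ["$", "a"]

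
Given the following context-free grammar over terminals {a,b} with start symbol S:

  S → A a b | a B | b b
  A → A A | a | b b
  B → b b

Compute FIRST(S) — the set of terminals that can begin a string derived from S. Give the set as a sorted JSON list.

FIRST iteration:
pass 1:
  A via A→a: +{a}
  A via A→b b: +{b}
  B via B→b b: +{b}
  S via S→A a b: +{a,b}
  S: {a,b}  A: {a,b}  B: {b}
pass 2: done
  S: {a,b}  A: {a,b}  B: {b}

FIRST(S) = ["a", "b"]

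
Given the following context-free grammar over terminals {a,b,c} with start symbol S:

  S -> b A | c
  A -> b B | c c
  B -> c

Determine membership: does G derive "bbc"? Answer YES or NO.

Convert to CNF:
  S -> T0 A | c
  A -> T0 B | T1 T1
  B -> c
  T0 -> b
  T1 -> c

Fill CYK table bottom-up:
  [0..0]={T0}  "b"  orig:{}
  [1..1]={T0}  "b"  orig:{}
  [2..2]={B,S,T1}  "c"  orig:{B,S}
  [0..1]=∅  "bb"
  [1..2]={A}  "bc"
  [0..2]={S}  "bbc"

S ∈ T[0,2] ⇒ YES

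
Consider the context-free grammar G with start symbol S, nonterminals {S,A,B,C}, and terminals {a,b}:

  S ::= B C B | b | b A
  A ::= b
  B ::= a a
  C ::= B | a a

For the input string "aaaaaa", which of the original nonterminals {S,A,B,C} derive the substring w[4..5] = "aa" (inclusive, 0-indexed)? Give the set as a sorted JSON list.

Convert to CNF:
  S -> B X2 | T1 A | b
  A -> b
  B -> T0 T0
  C -> T0 T0
  T0 -> a
  T1 -> b
  X2 -> C B

Fill CYK table bottom-up (cells [i..j] with 4 ≤ i ≤ j ≤ 5 only):
  T[4,4] 'a' = {T0}  orig:{}
  T[5,5] 'a' = {T0}  orig:{}
  T[4,5] 'aa' = {B,C}

Original NTs in T[4,5] deriving "aa": ["B", "C"]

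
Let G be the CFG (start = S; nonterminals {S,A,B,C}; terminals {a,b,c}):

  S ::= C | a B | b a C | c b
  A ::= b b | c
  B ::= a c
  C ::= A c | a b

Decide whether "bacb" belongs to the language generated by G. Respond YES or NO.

Convert to CNF:
  S -> A T2 | T0 X3 | T1 B | T1 T0 | T2 T0
  A -> T0 T0 | c
  B -> T1 T2
  C -> A T2 | T1 T0
  T0 -> b
  T1 -> a
  T2 -> c
  X3 -> T1 C

CYK fill:
  [0..0]={T0}  "b"  orig:{}
  [1..1]={T1}  "a"  orig:{}
  [2..2]={A,T2}  "c"  orig:{A}
  [3..3]={T0}  "b"  orig:{}
  [0..1]=∅  "ba"
  [1..2]={B}  "ac"
  [2..3]={S}  "cb"
  [0..2]=∅  "bac"
  [1..3]=∅  "acb"
  [0..3]=∅  "bacb"

S ∉ T[0,3] ⇒ NO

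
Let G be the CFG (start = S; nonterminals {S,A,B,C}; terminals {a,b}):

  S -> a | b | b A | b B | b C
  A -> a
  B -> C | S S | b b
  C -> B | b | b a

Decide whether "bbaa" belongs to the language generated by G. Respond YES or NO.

Convert to CNF:
  S -> T0 A | T0 B | T0 C | a | b
  A -> a
  B -> S S | T0 T0 | T0 T1 | b
  C -> S S | T0 T0 | T0 T1 | b
  T0 -> b
  T1 -> a

CYK table (by increasing span):
  [0..0]={B,C,S,T0}  "b"  orig:{B,C,S}
  [1..1]={B,C,S,T0}  "b"  orig:{B,C,S}
  [2..2]={A,S,T1}  "a"  orig:{A,S}
  [3..3]={A,S,T1}  "a"  orig:{A,S}
  [0..1]={B,C,S}  "bb"
  [1..2]={B,C,S}  "ba"
  [2..3]={B,C}  "aa"
  [0..2]={B,C,S}  "bba"
  [1..3]={B,C,S}  "baa"
  [0..3]={B,C,S}  "bbaa"

S ∈ T[0,3] ⇒ YES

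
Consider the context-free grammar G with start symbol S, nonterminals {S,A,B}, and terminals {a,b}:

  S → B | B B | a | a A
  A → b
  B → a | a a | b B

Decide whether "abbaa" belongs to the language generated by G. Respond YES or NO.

Convert to CNF:
  S -> B B | T0 A | T0 T0 | T1 B | a
  A -> b
  B -> T0 T0 | T1 B | a
  T0 -> a
  T1 -> b

CYK table (by increasing span):
  cell(0,0) a: {B,S,T0}  orig:{B,S}
  cell(1,1) b: {A,T1}  orig:{A}
  cell(2,2) b: {A,T1}  orig:{A}
  cell(3,3) a: {B,S,T0}  orig:{B,S}
  cell(4,4) a: {B,S,T0}  orig:{B,S}
  cell(0,1) ab: {S}
  cell(1,2) bb: ∅
  cell(2,3) ba: {B,S}
  cell(3,4) aa: {B,S}
  cell(0,2) abb: ∅
  cell(1,3) bba: {B,S}
  cell(2,4) baa: {B,S}
  cell(0,3) abba: {S}
  cell(1,4) bbaa: {B,S}
  cell(0,4) abbaa: {S}

S ∈ T[0,4] ⇒ YES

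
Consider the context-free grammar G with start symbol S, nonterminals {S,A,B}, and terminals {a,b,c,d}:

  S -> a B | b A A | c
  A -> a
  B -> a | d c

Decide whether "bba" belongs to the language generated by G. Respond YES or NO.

CNF form of G:
  S -> T2 B | T3 X4 | c
  A -> a
  B -> T0 T1 | a
  T0 -> d
  T1 -> c
  T2 -> a
  T3 -> b
  X4 -> A A

Fill CYK table bottom-up:
  [0..0]={T3}  "b"  orig:{}
  [1..1]={T3}  "b"  orig:{}
  [2..2]={A,B,T2}  "a"  orig:{A,B}
  [0..1]=∅  "bb"
  [1..2]=∅  "ba"
  [0..2]=∅  "bba"

S ∉ T[0,2] ⇒ NO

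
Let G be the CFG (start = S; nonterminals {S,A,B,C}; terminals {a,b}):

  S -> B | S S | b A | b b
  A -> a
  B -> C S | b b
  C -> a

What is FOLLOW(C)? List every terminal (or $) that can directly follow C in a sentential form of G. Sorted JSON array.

Compute FIRST by fixpoint:
[1]
  A via A→a: +{a}
  B via B→b b: +{b}
  C via C→a: +{a}
  S via S→B: +{b}
  FIRST[S]={b}  FIRST[A]={a}  FIRST[B]={b}  FIRST[C]={a}
[2]
  B via B→C S: +{a}
  S via S→B: +{a}
  FIRST[S]={a,b}  FIRST[A]={a}  FIRST[B]={a,b}  FIRST[C]={a}
[3] done
  FIRST[S]={a,b}  FIRST[A]={a}  FIRST[B]={a,b}  FIRST[C]={a}

Compute FOLLOW by fixpoint:
FOLLOW(S) := {$}
round 1:
  B→C S: FOLLOW(C) ⊇ FIRST(S) = {a,b}; new: +{a,b}
  S→B: FOLLOW(B) ⊇ FOLLOW(S) ⊇ {$}; new: +{$}
  S→S S: FOLLOW(S) ⊇ FIRST(S) = {a,b}; new: +{a,b}
  S→b A: FOLLOW(A) ⊇ FOLLOW(S) ⊇ {$,a,b}; new: +{$,a,b}
  FOLLOW(S)={$,a,b}  FOLLOW(A)={$,a,b}  FOLLOW(B)={$}  FOLLOW(C)={a,b}
round 2:
  S→B: FOLLOW(B) ⊇ FOLLOW(S) ⊇ {$,a,b}; new: +{a,b}
  FOLLOW(S)={$,a,b}  FOLLOW(A)={$,a,b}  FOLLOW(B)={$,a,b}  FOLLOW(C)={a,b}
round 3: — fixpoint
  FOLLOW(S)={$,a,b}  FOLLOW(A)={$,a,b}  FOLLOW(B)={$,a,b}  FOLLOW(C)={a,b}

FOLLOW(C) = ["a", "b"]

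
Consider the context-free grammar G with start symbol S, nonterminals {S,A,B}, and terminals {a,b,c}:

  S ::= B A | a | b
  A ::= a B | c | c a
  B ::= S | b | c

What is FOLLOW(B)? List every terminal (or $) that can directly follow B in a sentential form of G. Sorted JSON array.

Compute FIRST by fixpoint:
[1]
  A via A→a B: +{a}
  A via A→c: +{c}
  B via B→b: +{b}
  B via B→c: +{c}
  S via S→B A: +{b,c}
  S via S→a: +{a}
  FIRST(S)={a,b,c}  FIRST(A)={a,c}  FIRST(B)={b,c}
[2]
  B via B→S: +{a}
  FIRST(S)={a,b,c}  FIRST(A)={a,c}  FIRST(B)={a,b,c}
[3] done
  FIRST(S)={a,b,c}  FIRST(A)={a,c}  FIRST(B)={a,b,c}

FOLLOW iteration:
seed FOLLOW(S) with $
round 1:
  S→B A: FOLLOW(B) ⊇ FIRST(A) = {a,c}; new: +{a,c}
  S→B A: FOLLOW(A) ⊇ FOLLOW(S) ⊇ {$}; new: +{$}
  FOLLOW[S]={$}  FOLLOW[A]={$}  FOLLOW[B]={a,c}
round 2:
  A→a B: FOLLOW(B) ⊇ FOLLOW(A) ⊇ {$}; new: +{$}
  B→S: FOLLOW(S) ⊇ FOLLOW(B) ⊇ {$,a,c}; new: +{a,c}
  S→B A: FOLLOW(A) ⊇ FOLLOW(S) ⊇ {$,a,c}; new: +{a,c}
  FOLLOW[S]={$,a,c}  FOLLOW[A]={$,a,c}  FOLLOW[B]={$,a,c}
round 3: (stable)
  FOLLOW[S]={$,a,c}  FOLLOW[A]={$,a,c}  FOLLOW[B]={$,a,c}

FOLLOW(B) = ["$", "a", "c"]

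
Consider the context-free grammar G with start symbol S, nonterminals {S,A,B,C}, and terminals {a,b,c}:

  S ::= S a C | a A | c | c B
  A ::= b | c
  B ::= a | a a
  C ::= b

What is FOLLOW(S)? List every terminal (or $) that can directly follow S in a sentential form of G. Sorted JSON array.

Compute FIRST by fixpoint:
iter 1:
  A via A→b: +{b}
  A via A→c: +{c}
  B via B→a: +{a}
  C via C→b: +{b}
  S via S→a A: +{a}
  S via S→c: +{c}
  S: {a,c}  A: {b,c}  B: {a}  C: {b}
iter 2: (no change)
  S: {a,c}  A: {b,c}  B: {a}  C: {b}

FOLLOW iteration:
initialize: $ ∈ FOLLOW(S)
round 1:
  S→S a C: FOLLOW(S) ⊇ FIRST(a) = {a}; new: +{a}
  S→S a C: FOLLOW(C) ⊇ FOLLOW(S) ⊇ {$,a}; new: +{$,a}
  S→a A: FOLLOW(A) ⊇ FOLLOW(S) ⊇ {$,a}; new: +{$,a}
  S→c B: FOLLOW(B) ⊇ FOLLOW(S) ⊇ {$,a}; new: +{$,a}
  S: {$,a}  A: {$,a}  B: {$,a}  C: {$,a}
round 2: done
  S: {$,a}  A: {$,a}  B: {$,a}  C: {$,a}

FOLLOW(S) = ["$", "a"]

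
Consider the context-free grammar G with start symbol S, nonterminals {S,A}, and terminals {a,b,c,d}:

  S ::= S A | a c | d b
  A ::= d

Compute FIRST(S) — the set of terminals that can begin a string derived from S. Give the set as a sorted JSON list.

Compute FIRST by fixpoint:
pass 1:
  A via A→d: +{d}
  S via S→a c: +{a}
  S via S→d b: +{d}
  FIRST(S)={a,d}  FIRST(A)={d}
pass 2: — fixpoint
  FIRST(S)={a,d}  FIRST(A)={d}

FIRST(S) = ["a", "d"]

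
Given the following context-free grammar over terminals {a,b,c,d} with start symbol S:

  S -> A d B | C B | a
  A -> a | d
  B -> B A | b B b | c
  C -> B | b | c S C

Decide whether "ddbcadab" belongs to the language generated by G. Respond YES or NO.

Convert to CNF:
  S -> A X6 | C B | a
  A -> a | d
  B -> B A | T0 X3 | c
  C -> B A | T0 X4 | T1 X5 | b | c
  T0 -> b
  T1 -> c
  T2 -> d
  X3 -> B T0
  X4 -> B T0
  X5 -> S C
  X6 -> T2 B

CYK fill:
  cell(0,0) d: {A,T2}  orig:{A}
  cell(1,1) d: {A,T2}  orig:{A}
  cell(2,2) b: {C,T0}  orig:{C}
  cell(3,3) c: {B,C,T1}  orig:{B,C}
  cell(4,4) a: {A,S}
  cell(5,5) d: {A,T2}  orig:{A}
  cell(6,6) a: {A,S}
  cell(7,7) b: {C,T0}  orig:{C}
  cell(0,1) dd: ∅
  cell(1,2) db: ∅
  cell(2,3) bc: {S}
  cell(3,4) ca: {B,C}
  cell(4,5) ad: ∅
  cell(5,6) da: ∅
  cell(6,7) ab: {X5}  orig:{}
  cell(0,2) ddb: ∅
  cell(1,3) dbc: ∅
  cell(2,4) bca: {S}
  cell(3,5) cad: {B,C}
  cell(4,6) ada: ∅
  cell(5,7) dab: ∅
  cell(0,3) ddbc: ∅
  cell(1,4) dbca: ∅
  cell(2,5) bcad: {S}
  cell(3,6) cada: {B,C}
  cell(4,7) adab: ∅
  cell(0,4) ddbca: ∅
  cell(1,5) dbcad: ∅
  cell(2,6) bcada: {S}
  cell(3,7) cadab: {X3,X4}  orig:{}
  cell(0,5) ddbcad: ∅
  cell(1,6) dbcada: ∅
  cell(2,7) bcadab: {B,C,X5}  orig:{B,C}
  cell(0,6) ddbcada: ∅
  cell(1,7) dbcadab: {X6}  orig:{}
  cell(0,7) ddbcadab: {S}

S ∈ T[0,7] ⇒ YES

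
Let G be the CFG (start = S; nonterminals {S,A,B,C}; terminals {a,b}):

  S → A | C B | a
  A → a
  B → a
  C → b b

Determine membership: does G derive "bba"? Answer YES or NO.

Convert to CNF:
  S -> C B | a
  A -> a
  B -> a
  C -> T0 T0
  T0 -> b

CYK fill:
  cell(0,0) b: {T0}  orig:{}
  cell(1,1) b: {T0}  orig:{}
  cell(2,2) a: {A,B,S}
  cell(0,1) bb: {C}
  cell(1,2) ba: ∅
  cell(0,2) bba: {S}

S ∈ T[0,2] ⇒ YES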